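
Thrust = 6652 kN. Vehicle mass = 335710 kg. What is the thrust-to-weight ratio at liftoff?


TWR = 6652000 / (335710 * 9.81) = 2.02

2.02


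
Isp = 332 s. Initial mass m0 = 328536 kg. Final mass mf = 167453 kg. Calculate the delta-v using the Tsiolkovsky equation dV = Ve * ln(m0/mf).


Ve = 332 * 9.81 = 3256.92 m/s
dV = 3256.92 * ln(328536/167453) = 2195 m/s

2195 m/s


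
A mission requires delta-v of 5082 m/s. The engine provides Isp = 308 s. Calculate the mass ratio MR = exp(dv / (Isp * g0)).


Ve = 308 * 9.81 = 3021.48 m/s
MR = exp(5082 / 3021.48) = 5.376

5.376


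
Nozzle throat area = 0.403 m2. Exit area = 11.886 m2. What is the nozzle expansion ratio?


AR = 11.886 / 0.403 = 29.5

29.5


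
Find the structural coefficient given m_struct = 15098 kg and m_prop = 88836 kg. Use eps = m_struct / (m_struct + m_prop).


eps = 15098 / (15098 + 88836) = 0.1453

0.1453


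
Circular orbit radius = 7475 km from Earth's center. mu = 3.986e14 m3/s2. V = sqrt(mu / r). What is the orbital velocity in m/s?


V = sqrt(3.986e14 / 7475000) = 7302 m/s

7302 m/s


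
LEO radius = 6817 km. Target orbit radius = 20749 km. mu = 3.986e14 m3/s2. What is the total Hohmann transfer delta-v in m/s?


V1 = sqrt(mu/r1) = 7646.66 m/s
dV1 = V1*(sqrt(2*r2/(r1+r2)) - 1) = 1735.41 m/s
V2 = sqrt(mu/r2) = 4382.99 m/s
dV2 = V2*(1 - sqrt(2*r1/(r1+r2))) = 1300.54 m/s
Total dV = 3036 m/s

3036 m/s


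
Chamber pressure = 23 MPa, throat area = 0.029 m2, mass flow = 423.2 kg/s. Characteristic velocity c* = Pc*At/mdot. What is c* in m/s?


c* = 23e6 * 0.029 / 423.2 = 1576 m/s

1576 m/s


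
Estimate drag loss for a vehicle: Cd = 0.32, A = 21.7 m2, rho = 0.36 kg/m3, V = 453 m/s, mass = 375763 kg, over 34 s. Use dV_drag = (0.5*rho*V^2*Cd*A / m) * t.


D = 0.5 * 0.36 * 453^2 * 0.32 * 21.7 = 256494.83 N
a = 256494.83 / 375763 = 0.6826 m/s2
dV = 0.6826 * 34 = 23.2 m/s

23.2 m/s


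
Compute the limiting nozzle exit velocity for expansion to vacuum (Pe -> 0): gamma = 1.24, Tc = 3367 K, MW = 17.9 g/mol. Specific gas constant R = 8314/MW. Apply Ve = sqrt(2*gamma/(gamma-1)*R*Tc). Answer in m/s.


R = 8314 / 17.9 = 464.47 J/(kg.K)
Ve = sqrt(2 * 1.24 / (1.24 - 1) * 464.47 * 3367) = 4020 m/s

4020 m/s


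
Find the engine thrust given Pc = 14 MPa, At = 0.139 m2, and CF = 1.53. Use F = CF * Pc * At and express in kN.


F = 1.53 * 14e6 * 0.139 = 2.9774e+06 N = 2977.4 kN

2977.4 kN


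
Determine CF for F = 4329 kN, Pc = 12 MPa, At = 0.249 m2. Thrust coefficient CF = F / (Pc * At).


CF = 4329000 / (12e6 * 0.249) = 1.45

1.45


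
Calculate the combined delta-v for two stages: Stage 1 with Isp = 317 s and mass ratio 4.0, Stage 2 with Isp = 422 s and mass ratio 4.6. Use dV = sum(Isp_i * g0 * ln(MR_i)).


dV1 = 317 * 9.81 * ln(4.0) = 4311.1 m/s
dV2 = 422 * 9.81 * ln(4.6) = 6317.6 m/s
Total dV = 4311.1 + 6317.6 = 10628.7 m/s ~ 10629 m/s

10629 m/s


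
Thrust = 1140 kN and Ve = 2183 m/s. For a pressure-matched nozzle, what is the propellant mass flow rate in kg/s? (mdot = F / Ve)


mdot = F / Ve = 1140000 / 2183 = 522.2 kg/s

522.2 kg/s


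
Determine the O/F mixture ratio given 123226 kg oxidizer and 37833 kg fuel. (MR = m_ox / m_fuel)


MR = 123226 / 37833 = 3.26

3.26


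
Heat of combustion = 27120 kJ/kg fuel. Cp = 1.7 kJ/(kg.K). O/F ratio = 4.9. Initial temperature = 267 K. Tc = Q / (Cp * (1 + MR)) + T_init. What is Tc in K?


Tc = 27120 / (1.7 * (1 + 4.9)) + 267 = 2971 K

2971 K


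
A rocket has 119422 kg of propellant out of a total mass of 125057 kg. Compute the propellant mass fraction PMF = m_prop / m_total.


PMF = 119422 / 125057 = 0.955

0.955


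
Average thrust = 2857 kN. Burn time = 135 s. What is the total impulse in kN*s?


It = 2857 * 135 = 385695 kN*s

385695 kN*s


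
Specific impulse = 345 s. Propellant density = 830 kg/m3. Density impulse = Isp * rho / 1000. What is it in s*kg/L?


rho*Isp = 345 * 830 / 1000 = 286 s*kg/L

286 s*kg/L


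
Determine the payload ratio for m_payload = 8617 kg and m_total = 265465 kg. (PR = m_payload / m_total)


PR = 8617 / 265465 = 0.0325

0.0325


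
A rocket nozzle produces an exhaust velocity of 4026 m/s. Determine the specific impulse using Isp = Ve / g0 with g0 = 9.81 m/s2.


Isp = Ve / g0 = 4026 / 9.81 = 410.4 s

410.4 s


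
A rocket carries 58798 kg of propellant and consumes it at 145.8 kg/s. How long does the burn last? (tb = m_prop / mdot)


tb = 58798 / 145.8 = 403.3 s

403.3 s


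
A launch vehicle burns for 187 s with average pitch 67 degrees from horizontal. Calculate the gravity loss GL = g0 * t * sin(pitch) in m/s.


GL = 9.81 * 187 * sin(67 deg) = 1689 m/s

1689 m/s


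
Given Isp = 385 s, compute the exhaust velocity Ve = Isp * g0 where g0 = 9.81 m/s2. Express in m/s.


Ve = Isp * g0 = 385 * 9.81 = 3776.9 m/s

3776.9 m/s


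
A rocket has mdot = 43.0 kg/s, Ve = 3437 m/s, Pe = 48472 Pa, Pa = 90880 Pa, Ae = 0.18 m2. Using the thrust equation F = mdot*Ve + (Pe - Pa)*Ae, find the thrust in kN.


F = 43.0 * 3437 + (48472 - 90880) * 0.18 = 140158.0 N = 140.2 kN

140.2 kN


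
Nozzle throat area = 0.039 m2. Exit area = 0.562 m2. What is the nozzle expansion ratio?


AR = 0.562 / 0.039 = 14.4

14.4


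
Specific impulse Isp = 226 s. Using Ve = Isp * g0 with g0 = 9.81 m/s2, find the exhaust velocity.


Ve = Isp * g0 = 226 * 9.81 = 2217.1 m/s

2217.1 m/s


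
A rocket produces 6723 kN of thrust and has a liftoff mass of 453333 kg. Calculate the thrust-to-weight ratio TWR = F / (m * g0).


TWR = 6723000 / (453333 * 9.81) = 1.51

1.51


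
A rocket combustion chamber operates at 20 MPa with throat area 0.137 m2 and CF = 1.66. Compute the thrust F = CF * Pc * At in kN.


F = 1.66 * 20e6 * 0.137 = 4.5484e+06 N = 4548.4 kN

4548.4 kN


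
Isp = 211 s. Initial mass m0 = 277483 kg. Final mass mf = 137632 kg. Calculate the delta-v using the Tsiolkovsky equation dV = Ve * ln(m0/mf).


Ve = 211 * 9.81 = 2069.91 m/s
dV = 2069.91 * ln(277483/137632) = 1451 m/s

1451 m/s


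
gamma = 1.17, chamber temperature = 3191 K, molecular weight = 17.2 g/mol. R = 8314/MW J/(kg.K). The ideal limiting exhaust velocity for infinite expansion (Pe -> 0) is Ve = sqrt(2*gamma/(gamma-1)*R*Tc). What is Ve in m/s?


R = 8314 / 17.2 = 483.37 J/(kg.K)
Ve = sqrt(2 * 1.17 / (1.17 - 1) * 483.37 * 3191) = 4608 m/s

4608 m/s


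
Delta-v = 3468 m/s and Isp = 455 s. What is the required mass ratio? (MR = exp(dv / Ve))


Ve = 455 * 9.81 = 4463.55 m/s
MR = exp(3468 / 4463.55) = 2.175

2.175


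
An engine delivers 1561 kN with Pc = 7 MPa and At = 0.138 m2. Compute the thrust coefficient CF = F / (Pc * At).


CF = 1561000 / (7e6 * 0.138) = 1.62

1.62


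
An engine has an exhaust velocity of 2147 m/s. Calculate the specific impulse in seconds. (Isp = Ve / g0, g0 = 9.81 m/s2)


Isp = Ve / g0 = 2147 / 9.81 = 218.9 s

218.9 s


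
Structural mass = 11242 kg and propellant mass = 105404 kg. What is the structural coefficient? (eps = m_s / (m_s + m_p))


eps = 11242 / (11242 + 105404) = 0.0964

0.0964


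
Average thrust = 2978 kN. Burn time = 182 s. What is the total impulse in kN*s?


It = 2978 * 182 = 541996 kN*s

541996 kN*s


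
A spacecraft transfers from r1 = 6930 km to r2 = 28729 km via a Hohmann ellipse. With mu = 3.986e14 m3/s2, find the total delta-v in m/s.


V1 = sqrt(mu/r1) = 7584.06 m/s
dV1 = V1*(sqrt(2*r2/(r1+r2)) - 1) = 2042.97 m/s
V2 = sqrt(mu/r2) = 3724.85 m/s
dV2 = V2*(1 - sqrt(2*r1/(r1+r2))) = 1402.62 m/s
Total dV = 3446 m/s

3446 m/s


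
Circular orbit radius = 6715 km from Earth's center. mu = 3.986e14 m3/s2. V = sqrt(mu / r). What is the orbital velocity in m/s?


V = sqrt(3.986e14 / 6715000) = 7705 m/s

7705 m/s


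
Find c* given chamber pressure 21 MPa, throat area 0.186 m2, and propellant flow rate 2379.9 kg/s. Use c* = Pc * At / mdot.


c* = 21e6 * 0.186 / 2379.9 = 1641 m/s

1641 m/s


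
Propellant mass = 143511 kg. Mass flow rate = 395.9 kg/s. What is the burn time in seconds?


tb = 143511 / 395.9 = 362.5 s

362.5 s


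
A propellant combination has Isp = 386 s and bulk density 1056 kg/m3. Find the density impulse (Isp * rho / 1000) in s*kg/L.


rho*Isp = 386 * 1056 / 1000 = 408 s*kg/L

408 s*kg/L


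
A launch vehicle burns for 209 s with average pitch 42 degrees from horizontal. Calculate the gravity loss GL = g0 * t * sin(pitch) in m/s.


GL = 9.81 * 209 * sin(42 deg) = 1372 m/s

1372 m/s


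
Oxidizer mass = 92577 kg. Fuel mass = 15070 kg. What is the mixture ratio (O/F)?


MR = 92577 / 15070 = 6.14

6.14


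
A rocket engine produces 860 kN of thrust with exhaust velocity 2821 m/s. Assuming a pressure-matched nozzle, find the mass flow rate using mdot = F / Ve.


mdot = F / Ve = 860000 / 2821 = 304.9 kg/s

304.9 kg/s


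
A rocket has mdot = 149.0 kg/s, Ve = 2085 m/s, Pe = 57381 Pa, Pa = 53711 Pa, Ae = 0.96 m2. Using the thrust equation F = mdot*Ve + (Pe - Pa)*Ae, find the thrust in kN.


F = 149.0 * 2085 + (57381 - 53711) * 0.96 = 314188.0 N = 314.2 kN

314.2 kN


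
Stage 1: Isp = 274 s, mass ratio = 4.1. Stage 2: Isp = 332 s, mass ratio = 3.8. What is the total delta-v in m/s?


dV1 = 274 * 9.81 * ln(4.1) = 3792.6 m/s
dV2 = 332 * 9.81 * ln(3.8) = 4348.0 m/s
Total dV = 3792.6 + 4348.0 = 8140.6 m/s ~ 8141 m/s

8141 m/s


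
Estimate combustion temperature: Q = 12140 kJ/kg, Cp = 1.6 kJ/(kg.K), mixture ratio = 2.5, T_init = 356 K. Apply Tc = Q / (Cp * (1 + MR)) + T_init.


Tc = 12140 / (1.6 * (1 + 2.5)) + 356 = 2524 K

2524 K


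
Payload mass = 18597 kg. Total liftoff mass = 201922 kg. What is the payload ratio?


PR = 18597 / 201922 = 0.0921

0.0921


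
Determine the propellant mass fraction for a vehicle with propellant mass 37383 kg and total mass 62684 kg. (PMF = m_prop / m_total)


PMF = 37383 / 62684 = 0.596

0.596


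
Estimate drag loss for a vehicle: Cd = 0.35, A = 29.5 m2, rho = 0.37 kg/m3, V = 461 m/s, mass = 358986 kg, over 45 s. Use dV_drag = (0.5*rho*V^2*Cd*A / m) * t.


D = 0.5 * 0.37 * 461^2 * 0.35 * 29.5 = 405941.68 N
a = 405941.68 / 358986 = 1.1308 m/s2
dV = 1.1308 * 45 = 50.9 m/s

50.9 m/s


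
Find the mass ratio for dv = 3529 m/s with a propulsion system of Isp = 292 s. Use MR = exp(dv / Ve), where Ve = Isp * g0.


Ve = 292 * 9.81 = 2864.52 m/s
MR = exp(3529 / 2864.52) = 3.428

3.428


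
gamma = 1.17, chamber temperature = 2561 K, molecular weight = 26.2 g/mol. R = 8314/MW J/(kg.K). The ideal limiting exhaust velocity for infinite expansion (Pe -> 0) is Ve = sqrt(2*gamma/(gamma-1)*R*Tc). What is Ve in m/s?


R = 8314 / 26.2 = 317.33 J/(kg.K)
Ve = sqrt(2 * 1.17 / (1.17 - 1) * 317.33 * 2561) = 3345 m/s

3345 m/s


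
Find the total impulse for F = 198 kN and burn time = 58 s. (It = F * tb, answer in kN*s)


It = 198 * 58 = 11484 kN*s

11484 kN*s


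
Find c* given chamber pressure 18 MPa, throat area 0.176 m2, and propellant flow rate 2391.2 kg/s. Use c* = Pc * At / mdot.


c* = 18e6 * 0.176 / 2391.2 = 1325 m/s

1325 m/s


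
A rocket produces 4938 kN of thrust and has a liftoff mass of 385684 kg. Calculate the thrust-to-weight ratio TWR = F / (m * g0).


TWR = 4938000 / (385684 * 9.81) = 1.31

1.31


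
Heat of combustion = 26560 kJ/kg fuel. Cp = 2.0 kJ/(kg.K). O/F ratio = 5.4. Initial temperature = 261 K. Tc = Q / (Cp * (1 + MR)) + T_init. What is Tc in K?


Tc = 26560 / (2.0 * (1 + 5.4)) + 261 = 2336 K

2336 K


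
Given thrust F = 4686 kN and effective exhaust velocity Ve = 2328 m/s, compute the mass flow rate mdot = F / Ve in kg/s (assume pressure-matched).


mdot = F / Ve = 4686000 / 2328 = 2012.9 kg/s

2012.9 kg/s


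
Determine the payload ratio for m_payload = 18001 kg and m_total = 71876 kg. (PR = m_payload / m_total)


PR = 18001 / 71876 = 0.2504

0.2504


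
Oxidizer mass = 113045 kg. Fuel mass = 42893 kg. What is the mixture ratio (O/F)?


MR = 113045 / 42893 = 2.64

2.64


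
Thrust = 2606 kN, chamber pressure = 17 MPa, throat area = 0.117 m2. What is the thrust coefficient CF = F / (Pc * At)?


CF = 2606000 / (17e6 * 0.117) = 1.31

1.31


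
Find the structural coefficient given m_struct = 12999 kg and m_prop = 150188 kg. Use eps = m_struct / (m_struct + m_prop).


eps = 12999 / (12999 + 150188) = 0.0797

0.0797


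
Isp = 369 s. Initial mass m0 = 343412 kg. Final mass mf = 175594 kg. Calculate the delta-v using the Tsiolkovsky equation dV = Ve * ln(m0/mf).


Ve = 369 * 9.81 = 3619.89 m/s
dV = 3619.89 * ln(343412/175594) = 2428 m/s

2428 m/s


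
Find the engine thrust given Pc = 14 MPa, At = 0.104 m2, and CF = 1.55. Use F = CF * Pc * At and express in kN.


F = 1.55 * 14e6 * 0.104 = 2.2568e+06 N = 2256.8 kN

2256.8 kN


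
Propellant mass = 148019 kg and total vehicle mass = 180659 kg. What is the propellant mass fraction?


PMF = 148019 / 180659 = 0.819

0.819


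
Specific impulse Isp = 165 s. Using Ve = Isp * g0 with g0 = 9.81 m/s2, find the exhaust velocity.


Ve = Isp * g0 = 165 * 9.81 = 1618.7 m/s

1618.7 m/s


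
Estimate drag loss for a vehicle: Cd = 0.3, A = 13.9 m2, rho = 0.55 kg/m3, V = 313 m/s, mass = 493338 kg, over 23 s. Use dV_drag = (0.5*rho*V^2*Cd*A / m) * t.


D = 0.5 * 0.55 * 313^2 * 0.3 * 13.9 = 112345.95 N
a = 112345.95 / 493338 = 0.2277 m/s2
dV = 0.2277 * 23 = 5.2 m/s

5.2 m/s


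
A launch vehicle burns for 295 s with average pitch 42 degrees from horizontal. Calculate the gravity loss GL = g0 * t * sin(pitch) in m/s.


GL = 9.81 * 295 * sin(42 deg) = 1936 m/s

1936 m/s


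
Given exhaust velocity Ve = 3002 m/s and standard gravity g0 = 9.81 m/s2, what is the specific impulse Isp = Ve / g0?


Isp = Ve / g0 = 3002 / 9.81 = 306.0 s

306.0 s


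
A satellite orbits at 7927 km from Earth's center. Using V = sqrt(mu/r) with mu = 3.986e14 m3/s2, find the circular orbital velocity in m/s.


V = sqrt(3.986e14 / 7927000) = 7091 m/s

7091 m/s


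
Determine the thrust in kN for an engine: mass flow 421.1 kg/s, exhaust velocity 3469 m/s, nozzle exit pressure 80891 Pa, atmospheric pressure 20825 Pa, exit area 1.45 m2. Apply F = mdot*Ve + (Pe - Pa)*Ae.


F = 421.1 * 3469 + (80891 - 20825) * 1.45 = 1.5479e+06 N = 1547.9 kN

1547.9 kN


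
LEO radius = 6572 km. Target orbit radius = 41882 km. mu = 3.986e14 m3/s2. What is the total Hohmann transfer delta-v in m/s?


V1 = sqrt(mu/r1) = 7787.89 m/s
dV1 = V1*(sqrt(2*r2/(r1+r2)) - 1) = 2451.73 m/s
V2 = sqrt(mu/r2) = 3085.0 m/s
dV2 = V2*(1 - sqrt(2*r1/(r1+r2))) = 1478.23 m/s
Total dV = 3930 m/s

3930 m/s


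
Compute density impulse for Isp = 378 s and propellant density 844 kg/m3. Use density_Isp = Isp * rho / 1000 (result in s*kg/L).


rho*Isp = 378 * 844 / 1000 = 319 s*kg/L

319 s*kg/L


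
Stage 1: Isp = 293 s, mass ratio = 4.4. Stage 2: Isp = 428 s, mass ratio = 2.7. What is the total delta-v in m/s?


dV1 = 293 * 9.81 * ln(4.4) = 4258.6 m/s
dV2 = 428 * 9.81 * ln(2.7) = 4170.3 m/s
Total dV = 4258.6 + 4170.3 = 8428.9 m/s ~ 8429 m/s

8429 m/s


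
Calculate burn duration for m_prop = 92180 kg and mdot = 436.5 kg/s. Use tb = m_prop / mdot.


tb = 92180 / 436.5 = 211.2 s

211.2 s


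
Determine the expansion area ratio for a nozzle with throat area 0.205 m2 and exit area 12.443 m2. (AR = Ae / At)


AR = 12.443 / 0.205 = 60.7

60.7


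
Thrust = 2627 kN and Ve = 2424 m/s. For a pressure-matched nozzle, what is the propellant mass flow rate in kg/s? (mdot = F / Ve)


mdot = F / Ve = 2627000 / 2424 = 1083.7 kg/s

1083.7 kg/s


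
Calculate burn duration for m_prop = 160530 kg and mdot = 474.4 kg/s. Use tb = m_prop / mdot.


tb = 160530 / 474.4 = 338.4 s

338.4 s


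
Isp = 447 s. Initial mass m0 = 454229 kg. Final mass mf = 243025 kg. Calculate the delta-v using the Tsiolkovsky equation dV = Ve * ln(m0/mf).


Ve = 447 * 9.81 = 4385.07 m/s
dV = 4385.07 * ln(454229/243025) = 2743 m/s

2743 m/s


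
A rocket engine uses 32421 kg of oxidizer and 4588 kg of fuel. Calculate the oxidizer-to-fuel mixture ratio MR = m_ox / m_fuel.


MR = 32421 / 4588 = 7.07

7.07


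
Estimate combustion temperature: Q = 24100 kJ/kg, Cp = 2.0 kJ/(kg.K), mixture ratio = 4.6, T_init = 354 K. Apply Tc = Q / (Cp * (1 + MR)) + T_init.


Tc = 24100 / (2.0 * (1 + 4.6)) + 354 = 2506 K

2506 K


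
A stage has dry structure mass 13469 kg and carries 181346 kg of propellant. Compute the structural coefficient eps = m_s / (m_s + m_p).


eps = 13469 / (13469 + 181346) = 0.0691

0.0691


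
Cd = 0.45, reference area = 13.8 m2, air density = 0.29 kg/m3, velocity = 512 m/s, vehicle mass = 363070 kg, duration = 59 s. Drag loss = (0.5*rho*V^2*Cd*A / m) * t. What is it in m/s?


D = 0.5 * 0.29 * 512^2 * 0.45 * 13.8 = 236047.56 N
a = 236047.56 / 363070 = 0.6501 m/s2
dV = 0.6501 * 59 = 38.4 m/s

38.4 m/s


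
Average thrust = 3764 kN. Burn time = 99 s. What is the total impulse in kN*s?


It = 3764 * 99 = 372636 kN*s

372636 kN*s


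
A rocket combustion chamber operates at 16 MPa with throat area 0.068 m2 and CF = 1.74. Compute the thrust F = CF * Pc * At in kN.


F = 1.74 * 16e6 * 0.068 = 1.8931e+06 N = 1893.1 kN

1893.1 kN


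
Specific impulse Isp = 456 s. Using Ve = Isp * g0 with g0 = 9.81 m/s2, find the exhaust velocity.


Ve = Isp * g0 = 456 * 9.81 = 4473.4 m/s

4473.4 m/s


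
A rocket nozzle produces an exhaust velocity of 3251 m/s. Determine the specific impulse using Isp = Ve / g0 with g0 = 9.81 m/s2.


Isp = Ve / g0 = 3251 / 9.81 = 331.4 s

331.4 s


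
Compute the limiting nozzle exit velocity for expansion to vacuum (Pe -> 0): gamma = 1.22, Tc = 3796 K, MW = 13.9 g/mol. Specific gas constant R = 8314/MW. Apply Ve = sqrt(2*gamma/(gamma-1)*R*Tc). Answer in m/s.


R = 8314 / 13.9 = 598.13 J/(kg.K)
Ve = sqrt(2 * 1.22 / (1.22 - 1) * 598.13 * 3796) = 5018 m/s

5018 m/s


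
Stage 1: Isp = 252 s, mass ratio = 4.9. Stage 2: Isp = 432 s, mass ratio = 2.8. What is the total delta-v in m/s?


dV1 = 252 * 9.81 * ln(4.9) = 3928.8 m/s
dV2 = 432 * 9.81 * ln(2.8) = 4363.4 m/s
Total dV = 3928.8 + 4363.4 = 8292.2 m/s ~ 8292 m/s

8292 m/s


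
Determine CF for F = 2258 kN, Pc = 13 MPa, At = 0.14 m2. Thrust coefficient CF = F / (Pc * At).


CF = 2258000 / (13e6 * 0.14) = 1.24

1.24


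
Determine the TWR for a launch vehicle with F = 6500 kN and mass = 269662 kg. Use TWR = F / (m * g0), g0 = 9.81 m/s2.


TWR = 6500000 / (269662 * 9.81) = 2.46

2.46


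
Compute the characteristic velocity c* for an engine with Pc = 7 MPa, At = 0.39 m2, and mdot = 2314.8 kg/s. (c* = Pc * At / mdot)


c* = 7e6 * 0.39 / 2314.8 = 1179 m/s

1179 m/s


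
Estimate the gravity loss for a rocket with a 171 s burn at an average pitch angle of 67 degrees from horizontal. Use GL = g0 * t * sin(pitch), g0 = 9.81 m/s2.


GL = 9.81 * 171 * sin(67 deg) = 1544 m/s

1544 m/s


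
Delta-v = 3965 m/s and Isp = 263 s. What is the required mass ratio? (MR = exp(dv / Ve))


Ve = 263 * 9.81 = 2580.03 m/s
MR = exp(3965 / 2580.03) = 4.65

4.65


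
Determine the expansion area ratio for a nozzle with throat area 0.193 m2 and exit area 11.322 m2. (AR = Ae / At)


AR = 11.322 / 0.193 = 58.7

58.7


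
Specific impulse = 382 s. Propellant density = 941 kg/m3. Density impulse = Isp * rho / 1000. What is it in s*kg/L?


rho*Isp = 382 * 941 / 1000 = 359 s*kg/L

359 s*kg/L


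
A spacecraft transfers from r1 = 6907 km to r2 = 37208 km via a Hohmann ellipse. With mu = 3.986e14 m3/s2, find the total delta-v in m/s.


V1 = sqrt(mu/r1) = 7596.68 m/s
dV1 = V1*(sqrt(2*r2/(r1+r2)) - 1) = 2269.84 m/s
V2 = sqrt(mu/r2) = 3273.03 m/s
dV2 = V2*(1 - sqrt(2*r1/(r1+r2))) = 1441.49 m/s
Total dV = 3711 m/s

3711 m/s


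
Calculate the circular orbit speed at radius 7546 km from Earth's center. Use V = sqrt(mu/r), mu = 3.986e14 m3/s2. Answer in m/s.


V = sqrt(3.986e14 / 7546000) = 7268 m/s

7268 m/s


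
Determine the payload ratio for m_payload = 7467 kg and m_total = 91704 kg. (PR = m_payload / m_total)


PR = 7467 / 91704 = 0.0814

0.0814


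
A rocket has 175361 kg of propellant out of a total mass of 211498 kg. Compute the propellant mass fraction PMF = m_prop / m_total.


PMF = 175361 / 211498 = 0.829

0.829


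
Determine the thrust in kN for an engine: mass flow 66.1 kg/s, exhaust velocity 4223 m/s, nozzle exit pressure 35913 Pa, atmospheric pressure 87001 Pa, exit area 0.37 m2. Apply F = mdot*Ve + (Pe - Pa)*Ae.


F = 66.1 * 4223 + (35913 - 87001) * 0.37 = 260238.0 N = 260.2 kN

260.2 kN


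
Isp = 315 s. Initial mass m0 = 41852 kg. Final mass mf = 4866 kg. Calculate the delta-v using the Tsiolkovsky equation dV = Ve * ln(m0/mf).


Ve = 315 * 9.81 = 3090.15 m/s
dV = 3090.15 * ln(41852/4866) = 6650 m/s

6650 m/s


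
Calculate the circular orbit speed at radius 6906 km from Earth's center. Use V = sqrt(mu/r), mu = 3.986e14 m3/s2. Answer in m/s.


V = sqrt(3.986e14 / 6906000) = 7597 m/s

7597 m/s


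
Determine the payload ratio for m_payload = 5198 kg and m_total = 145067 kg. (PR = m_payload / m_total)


PR = 5198 / 145067 = 0.0358

0.0358


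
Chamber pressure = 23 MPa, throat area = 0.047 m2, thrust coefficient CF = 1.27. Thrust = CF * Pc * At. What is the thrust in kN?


F = 1.27 * 23e6 * 0.047 = 1.3729e+06 N = 1372.9 kN

1372.9 kN


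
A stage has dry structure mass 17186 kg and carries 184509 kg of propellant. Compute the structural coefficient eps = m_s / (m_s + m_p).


eps = 17186 / (17186 + 184509) = 0.0852

0.0852


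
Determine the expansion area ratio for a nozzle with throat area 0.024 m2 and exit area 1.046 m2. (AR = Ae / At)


AR = 1.046 / 0.024 = 43.6

43.6


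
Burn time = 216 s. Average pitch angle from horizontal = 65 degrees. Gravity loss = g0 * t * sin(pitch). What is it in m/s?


GL = 9.81 * 216 * sin(65 deg) = 1920 m/s

1920 m/s


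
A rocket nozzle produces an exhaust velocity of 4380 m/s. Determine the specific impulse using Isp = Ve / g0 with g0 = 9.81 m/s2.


Isp = Ve / g0 = 4380 / 9.81 = 446.5 s

446.5 s


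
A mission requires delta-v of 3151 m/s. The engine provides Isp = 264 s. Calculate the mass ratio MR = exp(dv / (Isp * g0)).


Ve = 264 * 9.81 = 2589.84 m/s
MR = exp(3151 / 2589.84) = 3.376

3.376


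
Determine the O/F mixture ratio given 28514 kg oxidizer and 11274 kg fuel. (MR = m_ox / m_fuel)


MR = 28514 / 11274 = 2.53

2.53


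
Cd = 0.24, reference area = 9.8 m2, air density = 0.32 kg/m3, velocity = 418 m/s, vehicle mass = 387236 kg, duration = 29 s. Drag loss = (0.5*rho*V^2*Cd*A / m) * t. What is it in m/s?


D = 0.5 * 0.32 * 418^2 * 0.24 * 9.8 = 65752.14 N
a = 65752.14 / 387236 = 0.1698 m/s2
dV = 0.1698 * 29 = 4.9 m/s

4.9 m/s


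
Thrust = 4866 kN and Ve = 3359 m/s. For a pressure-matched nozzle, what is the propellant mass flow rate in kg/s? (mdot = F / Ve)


mdot = F / Ve = 4866000 / 3359 = 1448.6 kg/s

1448.6 kg/s


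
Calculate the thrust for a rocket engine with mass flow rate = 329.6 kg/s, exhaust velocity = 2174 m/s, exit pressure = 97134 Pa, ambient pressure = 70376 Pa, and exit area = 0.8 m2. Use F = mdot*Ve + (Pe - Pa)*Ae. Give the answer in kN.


F = 329.6 * 2174 + (97134 - 70376) * 0.8 = 737957.0 N = 738.0 kN

738.0 kN


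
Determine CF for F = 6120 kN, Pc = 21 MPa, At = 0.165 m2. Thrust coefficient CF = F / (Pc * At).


CF = 6120000 / (21e6 * 0.165) = 1.77

1.77


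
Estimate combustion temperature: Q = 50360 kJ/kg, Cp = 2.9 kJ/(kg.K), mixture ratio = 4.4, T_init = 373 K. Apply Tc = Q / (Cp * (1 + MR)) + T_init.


Tc = 50360 / (2.9 * (1 + 4.4)) + 373 = 3589 K

3589 K


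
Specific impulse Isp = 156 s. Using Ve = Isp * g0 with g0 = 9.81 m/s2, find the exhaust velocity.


Ve = Isp * g0 = 156 * 9.81 = 1530.4 m/s

1530.4 m/s


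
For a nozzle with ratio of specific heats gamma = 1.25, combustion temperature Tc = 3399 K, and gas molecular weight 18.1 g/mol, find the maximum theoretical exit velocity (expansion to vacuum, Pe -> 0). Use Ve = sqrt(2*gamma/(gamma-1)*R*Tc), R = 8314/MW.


R = 8314 / 18.1 = 459.34 J/(kg.K)
Ve = sqrt(2 * 1.25 / (1.25 - 1) * 459.34 * 3399) = 3951 m/s

3951 m/s


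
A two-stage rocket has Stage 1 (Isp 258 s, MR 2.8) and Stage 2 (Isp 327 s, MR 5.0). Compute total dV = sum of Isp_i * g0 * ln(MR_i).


dV1 = 258 * 9.81 * ln(2.8) = 2605.9 m/s
dV2 = 327 * 9.81 * ln(5.0) = 5162.9 m/s
Total dV = 2605.9 + 5162.9 = 7768.8 m/s ~ 7769 m/s

7769 m/s


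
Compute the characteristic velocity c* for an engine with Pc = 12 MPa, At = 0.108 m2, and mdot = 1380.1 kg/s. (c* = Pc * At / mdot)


c* = 12e6 * 0.108 / 1380.1 = 939 m/s

939 m/s


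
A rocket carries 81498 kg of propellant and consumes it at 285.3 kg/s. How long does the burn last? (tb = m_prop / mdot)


tb = 81498 / 285.3 = 285.7 s

285.7 s


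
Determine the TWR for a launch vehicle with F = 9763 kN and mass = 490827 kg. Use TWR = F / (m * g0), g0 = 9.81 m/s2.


TWR = 9763000 / (490827 * 9.81) = 2.03

2.03


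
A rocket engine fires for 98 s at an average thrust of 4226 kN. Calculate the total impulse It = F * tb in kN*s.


It = 4226 * 98 = 414148 kN*s

414148 kN*s


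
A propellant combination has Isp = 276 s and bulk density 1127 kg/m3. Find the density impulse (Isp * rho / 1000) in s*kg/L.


rho*Isp = 276 * 1127 / 1000 = 311 s*kg/L

311 s*kg/L


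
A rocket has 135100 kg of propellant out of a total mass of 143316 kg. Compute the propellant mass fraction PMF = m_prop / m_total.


PMF = 135100 / 143316 = 0.943

0.943


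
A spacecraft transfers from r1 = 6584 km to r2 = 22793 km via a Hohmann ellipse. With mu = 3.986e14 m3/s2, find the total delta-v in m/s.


V1 = sqrt(mu/r1) = 7780.79 m/s
dV1 = V1*(sqrt(2*r2/(r1+r2)) - 1) = 1911.71 m/s
V2 = sqrt(mu/r2) = 4181.84 m/s
dV2 = V2*(1 - sqrt(2*r1/(r1+r2))) = 1382.06 m/s
Total dV = 3294 m/s

3294 m/s


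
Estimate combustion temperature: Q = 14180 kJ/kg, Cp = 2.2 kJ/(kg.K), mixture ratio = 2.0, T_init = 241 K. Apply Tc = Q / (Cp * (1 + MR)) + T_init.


Tc = 14180 / (2.2 * (1 + 2.0)) + 241 = 2389 K

2389 K


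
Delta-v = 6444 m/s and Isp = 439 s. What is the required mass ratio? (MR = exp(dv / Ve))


Ve = 439 * 9.81 = 4306.59 m/s
MR = exp(6444 / 4306.59) = 4.465

4.465


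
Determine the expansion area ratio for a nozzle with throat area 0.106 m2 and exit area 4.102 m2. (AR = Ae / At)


AR = 4.102 / 0.106 = 38.7

38.7


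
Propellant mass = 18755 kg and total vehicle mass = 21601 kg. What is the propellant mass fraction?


PMF = 18755 / 21601 = 0.868

0.868


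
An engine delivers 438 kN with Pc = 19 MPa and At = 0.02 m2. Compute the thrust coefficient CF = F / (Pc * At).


CF = 438000 / (19e6 * 0.02) = 1.15

1.15


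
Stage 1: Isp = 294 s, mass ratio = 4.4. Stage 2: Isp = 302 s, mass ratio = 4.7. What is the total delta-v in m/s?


dV1 = 294 * 9.81 * ln(4.4) = 4273.2 m/s
dV2 = 302 * 9.81 * ln(4.7) = 4584.8 m/s
Total dV = 4273.2 + 4584.8 = 8858.0 m/s ~ 8858 m/s

8858 m/s


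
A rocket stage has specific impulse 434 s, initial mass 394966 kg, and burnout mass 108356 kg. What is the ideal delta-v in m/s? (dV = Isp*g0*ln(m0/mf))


Ve = 434 * 9.81 = 4257.54 m/s
dV = 4257.54 * ln(394966/108356) = 5507 m/s

5507 m/s


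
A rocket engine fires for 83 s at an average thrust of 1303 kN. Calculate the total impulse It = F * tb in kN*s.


It = 1303 * 83 = 108149 kN*s

108149 kN*s


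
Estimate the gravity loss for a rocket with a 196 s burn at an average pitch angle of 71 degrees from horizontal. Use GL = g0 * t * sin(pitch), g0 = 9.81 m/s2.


GL = 9.81 * 196 * sin(71 deg) = 1818 m/s

1818 m/s


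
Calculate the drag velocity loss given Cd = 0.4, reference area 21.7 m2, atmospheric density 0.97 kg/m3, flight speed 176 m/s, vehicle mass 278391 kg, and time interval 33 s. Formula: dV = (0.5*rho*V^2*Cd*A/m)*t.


D = 0.5 * 0.97 * 176^2 * 0.4 * 21.7 = 130402.76 N
a = 130402.76 / 278391 = 0.4684 m/s2
dV = 0.4684 * 33 = 15.5 m/s

15.5 m/s


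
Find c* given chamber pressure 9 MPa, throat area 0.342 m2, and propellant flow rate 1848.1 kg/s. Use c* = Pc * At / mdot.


c* = 9e6 * 0.342 / 1848.1 = 1665 m/s

1665 m/s


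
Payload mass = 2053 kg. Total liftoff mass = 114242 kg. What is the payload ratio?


PR = 2053 / 114242 = 0.018

0.018


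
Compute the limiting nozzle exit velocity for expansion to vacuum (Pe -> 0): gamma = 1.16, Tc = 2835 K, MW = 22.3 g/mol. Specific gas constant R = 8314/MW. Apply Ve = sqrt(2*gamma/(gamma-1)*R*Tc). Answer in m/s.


R = 8314 / 22.3 = 372.83 J/(kg.K)
Ve = sqrt(2 * 1.16 / (1.16 - 1) * 372.83 * 2835) = 3915 m/s

3915 m/s


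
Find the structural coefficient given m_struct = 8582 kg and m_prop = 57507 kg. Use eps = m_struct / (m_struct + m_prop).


eps = 8582 / (8582 + 57507) = 0.1299

0.1299


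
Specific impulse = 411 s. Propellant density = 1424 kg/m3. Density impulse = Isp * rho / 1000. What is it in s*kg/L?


rho*Isp = 411 * 1424 / 1000 = 585 s*kg/L

585 s*kg/L


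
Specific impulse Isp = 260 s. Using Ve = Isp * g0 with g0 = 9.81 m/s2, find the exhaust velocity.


Ve = Isp * g0 = 260 * 9.81 = 2550.6 m/s

2550.6 m/s


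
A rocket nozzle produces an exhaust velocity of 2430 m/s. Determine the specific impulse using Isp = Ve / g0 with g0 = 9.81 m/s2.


Isp = Ve / g0 = 2430 / 9.81 = 247.7 s

247.7 s


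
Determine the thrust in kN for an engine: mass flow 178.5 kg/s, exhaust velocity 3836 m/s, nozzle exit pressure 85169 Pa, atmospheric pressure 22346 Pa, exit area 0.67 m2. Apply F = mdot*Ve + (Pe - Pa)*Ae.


F = 178.5 * 3836 + (85169 - 22346) * 0.67 = 726817.0 N = 726.8 kN

726.8 kN


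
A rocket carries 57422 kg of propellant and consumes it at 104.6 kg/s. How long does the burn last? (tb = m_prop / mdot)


tb = 57422 / 104.6 = 549.0 s

549.0 s


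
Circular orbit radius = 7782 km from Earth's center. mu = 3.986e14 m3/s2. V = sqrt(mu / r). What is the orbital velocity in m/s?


V = sqrt(3.986e14 / 7782000) = 7157 m/s

7157 m/s


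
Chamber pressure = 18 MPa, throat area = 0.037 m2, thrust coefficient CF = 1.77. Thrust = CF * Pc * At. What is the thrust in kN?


F = 1.77 * 18e6 * 0.037 = 1.1788e+06 N = 1178.8 kN

1178.8 kN


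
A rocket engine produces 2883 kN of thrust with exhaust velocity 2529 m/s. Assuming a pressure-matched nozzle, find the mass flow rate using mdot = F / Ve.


mdot = F / Ve = 2883000 / 2529 = 1140.0 kg/s

1140.0 kg/s


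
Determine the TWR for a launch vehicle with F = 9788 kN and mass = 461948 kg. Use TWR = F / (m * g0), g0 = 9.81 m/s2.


TWR = 9788000 / (461948 * 9.81) = 2.16

2.16


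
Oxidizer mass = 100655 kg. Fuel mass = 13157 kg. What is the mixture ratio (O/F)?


MR = 100655 / 13157 = 7.65

7.65


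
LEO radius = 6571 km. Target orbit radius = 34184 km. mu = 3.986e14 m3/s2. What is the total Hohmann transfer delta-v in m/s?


V1 = sqrt(mu/r1) = 7788.48 m/s
dV1 = V1*(sqrt(2*r2/(r1+r2)) - 1) = 2299.14 m/s
V2 = sqrt(mu/r2) = 3414.74 m/s
dV2 = V2*(1 - sqrt(2*r1/(r1+r2))) = 1475.65 m/s
Total dV = 3775 m/s

3775 m/s


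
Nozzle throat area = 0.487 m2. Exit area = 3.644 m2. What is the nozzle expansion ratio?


AR = 3.644 / 0.487 = 7.5

7.5


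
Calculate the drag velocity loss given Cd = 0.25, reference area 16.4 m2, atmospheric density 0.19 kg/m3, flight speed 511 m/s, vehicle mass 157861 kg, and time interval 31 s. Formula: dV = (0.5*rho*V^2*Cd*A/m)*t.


D = 0.5 * 0.19 * 511^2 * 0.25 * 16.4 = 101706.63 N
a = 101706.63 / 157861 = 0.6443 m/s2
dV = 0.6443 * 31 = 20.0 m/s

20.0 m/s


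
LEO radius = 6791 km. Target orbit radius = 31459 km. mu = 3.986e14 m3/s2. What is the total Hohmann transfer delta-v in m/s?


V1 = sqrt(mu/r1) = 7661.29 m/s
dV1 = V1*(sqrt(2*r2/(r1+r2)) - 1) = 2164.64 m/s
V2 = sqrt(mu/r2) = 3559.56 m/s
dV2 = V2*(1 - sqrt(2*r1/(r1+r2))) = 1438.45 m/s
Total dV = 3603 m/s

3603 m/s


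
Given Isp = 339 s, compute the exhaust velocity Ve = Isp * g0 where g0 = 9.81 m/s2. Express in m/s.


Ve = Isp * g0 = 339 * 9.81 = 3325.6 m/s

3325.6 m/s


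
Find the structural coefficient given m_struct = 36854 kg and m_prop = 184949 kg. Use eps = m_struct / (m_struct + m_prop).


eps = 36854 / (36854 + 184949) = 0.1662

0.1662


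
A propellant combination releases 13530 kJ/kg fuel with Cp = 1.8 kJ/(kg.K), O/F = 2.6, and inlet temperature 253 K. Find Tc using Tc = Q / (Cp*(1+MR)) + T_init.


Tc = 13530 / (1.8 * (1 + 2.6)) + 253 = 2341 K

2341 K


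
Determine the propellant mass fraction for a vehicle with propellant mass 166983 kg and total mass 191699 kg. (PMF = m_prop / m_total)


PMF = 166983 / 191699 = 0.871

0.871


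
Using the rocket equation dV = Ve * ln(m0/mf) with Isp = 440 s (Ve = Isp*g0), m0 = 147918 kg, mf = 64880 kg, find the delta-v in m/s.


Ve = 440 * 9.81 = 4316.4 m/s
dV = 4316.4 * ln(147918/64880) = 3557 m/s

3557 m/s


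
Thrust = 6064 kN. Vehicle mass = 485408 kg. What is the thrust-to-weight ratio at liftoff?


TWR = 6064000 / (485408 * 9.81) = 1.27

1.27


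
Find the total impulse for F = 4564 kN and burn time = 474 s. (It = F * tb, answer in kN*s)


It = 4564 * 474 = 2163336 kN*s

2163336 kN*s


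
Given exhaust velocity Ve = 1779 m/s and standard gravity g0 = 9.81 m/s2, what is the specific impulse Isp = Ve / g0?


Isp = Ve / g0 = 1779 / 9.81 = 181.3 s

181.3 s


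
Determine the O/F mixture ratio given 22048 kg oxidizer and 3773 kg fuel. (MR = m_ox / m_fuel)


MR = 22048 / 3773 = 5.84

5.84


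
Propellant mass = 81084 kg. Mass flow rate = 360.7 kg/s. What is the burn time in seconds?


tb = 81084 / 360.7 = 224.8 s

224.8 s


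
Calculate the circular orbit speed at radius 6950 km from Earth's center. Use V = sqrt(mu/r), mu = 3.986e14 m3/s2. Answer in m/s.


V = sqrt(3.986e14 / 6950000) = 7573 m/s

7573 m/s


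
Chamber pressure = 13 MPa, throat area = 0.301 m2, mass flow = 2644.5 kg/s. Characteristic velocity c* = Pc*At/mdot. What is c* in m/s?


c* = 13e6 * 0.301 / 2644.5 = 1480 m/s

1480 m/s


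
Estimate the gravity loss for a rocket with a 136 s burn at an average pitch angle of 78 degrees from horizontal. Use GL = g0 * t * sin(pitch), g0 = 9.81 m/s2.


GL = 9.81 * 136 * sin(78 deg) = 1305 m/s

1305 m/s


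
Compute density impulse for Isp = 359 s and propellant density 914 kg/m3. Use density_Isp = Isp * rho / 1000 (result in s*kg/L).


rho*Isp = 359 * 914 / 1000 = 328 s*kg/L

328 s*kg/L


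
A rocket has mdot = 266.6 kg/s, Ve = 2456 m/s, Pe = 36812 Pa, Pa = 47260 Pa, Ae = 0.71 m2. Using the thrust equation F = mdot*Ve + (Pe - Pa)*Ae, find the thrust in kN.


F = 266.6 * 2456 + (36812 - 47260) * 0.71 = 647352.0 N = 647.4 kN

647.4 kN


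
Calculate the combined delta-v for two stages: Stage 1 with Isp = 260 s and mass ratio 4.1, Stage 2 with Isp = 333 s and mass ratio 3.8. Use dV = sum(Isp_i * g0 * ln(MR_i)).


dV1 = 260 * 9.81 * ln(4.1) = 3598.9 m/s
dV2 = 333 * 9.81 * ln(3.8) = 4361.1 m/s
Total dV = 3598.9 + 4361.1 = 7960.0 m/s ~ 7960 m/s

7960 m/s


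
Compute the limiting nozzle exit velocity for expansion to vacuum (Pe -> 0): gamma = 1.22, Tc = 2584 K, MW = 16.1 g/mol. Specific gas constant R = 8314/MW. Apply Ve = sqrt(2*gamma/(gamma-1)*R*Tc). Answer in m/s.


R = 8314 / 16.1 = 516.4 J/(kg.K)
Ve = sqrt(2 * 1.22 / (1.22 - 1) * 516.4 * 2584) = 3847 m/s

3847 m/s


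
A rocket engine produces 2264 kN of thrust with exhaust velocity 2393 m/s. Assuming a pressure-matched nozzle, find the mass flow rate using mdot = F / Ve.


mdot = F / Ve = 2264000 / 2393 = 946.1 kg/s

946.1 kg/s


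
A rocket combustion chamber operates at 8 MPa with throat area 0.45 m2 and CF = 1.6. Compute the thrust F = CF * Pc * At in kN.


F = 1.6 * 8e6 * 0.45 = 5.7600e+06 N = 5760.0 kN

5760.0 kN


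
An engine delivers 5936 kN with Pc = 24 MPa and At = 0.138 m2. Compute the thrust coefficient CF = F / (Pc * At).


CF = 5936000 / (24e6 * 0.138) = 1.79

1.79


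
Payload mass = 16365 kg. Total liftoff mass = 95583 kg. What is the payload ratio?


PR = 16365 / 95583 = 0.1712

0.1712


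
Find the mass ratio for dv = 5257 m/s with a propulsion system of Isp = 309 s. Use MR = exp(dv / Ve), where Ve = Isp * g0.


Ve = 309 * 9.81 = 3031.29 m/s
MR = exp(5257 / 3031.29) = 5.665

5.665


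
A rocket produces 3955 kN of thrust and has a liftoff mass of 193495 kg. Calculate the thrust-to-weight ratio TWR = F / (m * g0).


TWR = 3955000 / (193495 * 9.81) = 2.08

2.08


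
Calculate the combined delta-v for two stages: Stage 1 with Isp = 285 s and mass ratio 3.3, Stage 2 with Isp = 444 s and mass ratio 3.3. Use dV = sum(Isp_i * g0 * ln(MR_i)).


dV1 = 285 * 9.81 * ln(3.3) = 3338.0 m/s
dV2 = 444 * 9.81 * ln(3.3) = 5200.3 m/s
Total dV = 3338.0 + 5200.3 = 8538.3 m/s ~ 8538 m/s

8538 m/s


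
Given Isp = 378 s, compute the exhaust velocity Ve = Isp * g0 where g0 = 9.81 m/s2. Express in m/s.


Ve = Isp * g0 = 378 * 9.81 = 3708.2 m/s

3708.2 m/s


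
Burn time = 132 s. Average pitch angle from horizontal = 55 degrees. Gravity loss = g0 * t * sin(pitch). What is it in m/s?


GL = 9.81 * 132 * sin(55 deg) = 1061 m/s

1061 m/s


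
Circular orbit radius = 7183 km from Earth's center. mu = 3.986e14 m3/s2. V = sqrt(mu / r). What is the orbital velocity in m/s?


V = sqrt(3.986e14 / 7183000) = 7449 m/s

7449 m/s


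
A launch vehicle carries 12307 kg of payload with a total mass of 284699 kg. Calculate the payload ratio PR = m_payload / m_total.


PR = 12307 / 284699 = 0.0432

0.0432


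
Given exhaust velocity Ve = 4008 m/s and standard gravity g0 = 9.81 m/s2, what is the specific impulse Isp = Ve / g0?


Isp = Ve / g0 = 4008 / 9.81 = 408.6 s

408.6 s


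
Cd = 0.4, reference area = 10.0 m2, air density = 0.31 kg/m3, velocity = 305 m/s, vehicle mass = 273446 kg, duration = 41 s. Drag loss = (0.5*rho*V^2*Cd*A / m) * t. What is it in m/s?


D = 0.5 * 0.31 * 305^2 * 0.4 * 10.0 = 57675.5 N
a = 57675.5 / 273446 = 0.2109 m/s2
dV = 0.2109 * 41 = 8.6 m/s

8.6 m/s


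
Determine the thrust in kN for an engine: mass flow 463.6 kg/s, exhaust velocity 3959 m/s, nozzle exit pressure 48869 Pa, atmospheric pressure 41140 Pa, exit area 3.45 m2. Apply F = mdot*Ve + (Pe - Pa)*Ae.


F = 463.6 * 3959 + (48869 - 41140) * 3.45 = 1.8621e+06 N = 1862.1 kN

1862.1 kN


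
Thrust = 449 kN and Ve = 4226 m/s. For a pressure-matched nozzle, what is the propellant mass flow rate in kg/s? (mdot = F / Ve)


mdot = F / Ve = 449000 / 4226 = 106.2 kg/s

106.2 kg/s


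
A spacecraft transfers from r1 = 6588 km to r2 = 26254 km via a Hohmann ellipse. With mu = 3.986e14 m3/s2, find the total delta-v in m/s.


V1 = sqrt(mu/r1) = 7778.43 m/s
dV1 = V1*(sqrt(2*r2/(r1+r2)) - 1) = 2056.92 m/s
V2 = sqrt(mu/r2) = 3896.47 m/s
dV2 = V2*(1 - sqrt(2*r1/(r1+r2))) = 1428.45 m/s
Total dV = 3485 m/s

3485 m/s


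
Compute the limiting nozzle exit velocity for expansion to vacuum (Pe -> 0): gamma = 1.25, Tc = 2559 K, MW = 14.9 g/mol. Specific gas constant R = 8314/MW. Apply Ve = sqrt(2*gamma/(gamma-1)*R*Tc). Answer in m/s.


R = 8314 / 14.9 = 557.99 J/(kg.K)
Ve = sqrt(2 * 1.25 / (1.25 - 1) * 557.99 * 2559) = 3779 m/s

3779 m/s


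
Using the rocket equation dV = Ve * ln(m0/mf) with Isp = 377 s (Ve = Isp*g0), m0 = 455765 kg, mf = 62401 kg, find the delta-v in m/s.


Ve = 377 * 9.81 = 3698.37 m/s
dV = 3698.37 * ln(455765/62401) = 7354 m/s

7354 m/s


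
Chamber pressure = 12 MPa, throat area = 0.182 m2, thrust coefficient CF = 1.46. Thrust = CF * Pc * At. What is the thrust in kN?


F = 1.46 * 12e6 * 0.182 = 3.1886e+06 N = 3188.6 kN

3188.6 kN


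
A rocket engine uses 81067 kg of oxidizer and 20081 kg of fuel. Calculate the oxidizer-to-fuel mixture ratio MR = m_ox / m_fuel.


MR = 81067 / 20081 = 4.04

4.04
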